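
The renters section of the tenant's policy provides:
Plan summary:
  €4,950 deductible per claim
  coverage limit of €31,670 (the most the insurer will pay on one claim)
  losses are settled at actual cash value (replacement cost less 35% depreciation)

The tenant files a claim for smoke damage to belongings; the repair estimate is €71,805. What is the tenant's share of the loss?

€40,135

Depreciate 35%: the covered value is €71,805 × 0.65 = €46,673.25.
After the deductible, €46,673.25 − €4,950 = €41,723.25 remains.
The €31,670 per-incident cap binds; insurer pays €31,670.
The tenant bears the rest of the original loss: €71,805 − €31,670 = €40,135.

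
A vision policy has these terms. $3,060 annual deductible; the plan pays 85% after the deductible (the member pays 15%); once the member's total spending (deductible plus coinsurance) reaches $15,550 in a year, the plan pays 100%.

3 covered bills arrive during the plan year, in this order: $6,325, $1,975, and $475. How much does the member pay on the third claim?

$71.25

Claim 1 ($6,325): $3,060 finishes the deductible; $3,265 goes to coinsurance; coinsurance $3,265 × 15% = $489.75. Member pays $3,549.75; OOP now $3,549.75.
Claim 2 ($1,975): deductible already satisfied, so member's share is 15% × $1,975 = $296.25. Member pays $296.25; OOP now $3,846.
Claim 3 ($475): deductible already satisfied, so member's share is 15% × $475 = $71.25. Member owes $71.25 (running OOP $3,917.25).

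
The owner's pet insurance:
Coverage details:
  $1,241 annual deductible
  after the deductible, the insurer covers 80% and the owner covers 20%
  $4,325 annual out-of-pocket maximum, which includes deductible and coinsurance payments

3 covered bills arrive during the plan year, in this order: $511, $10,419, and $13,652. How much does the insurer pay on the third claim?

$12,505.80

Bill 1, $511: fully absorbed by the deductible. Owner pays $511; OOP now $511. Plan pays $511 − $511 = $0.
Bill 2, $10,419: $730 to deductible, leaving $9,689; coinsurance $9,689 × 20% = $1,937.80. Owner pays $2,667.80; OOP now $3,178.80. Insurer: $10,419 − $2,667.80 = $7,751.20.
Bill 3, $13,652: 20% coinsurance on $13,652 = $2,730.40. That would push OOP to $5,909.20, over the $4,325 cap, so owner pays $4,325 − $3,178.80 = $1,146.20. Plan pays $13,652 − $1,146.20 = $12,505.80.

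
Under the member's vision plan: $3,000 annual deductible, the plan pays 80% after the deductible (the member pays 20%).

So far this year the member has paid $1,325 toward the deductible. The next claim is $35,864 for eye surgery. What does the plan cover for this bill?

$27,351.20

$1,325 of the $3,000 deductible is already met, leaving $1,675.
The remaining $34,189 (= $35,864 − $1,675) moves to coinsurance.
Member's 20% share of $34,189 is $6,837.80.
Member responsibility: $1,675 + $6,837.80 = $8,512.80.
Insurer pays the balance: $35,864 − $8,512.80 = $27,351.20.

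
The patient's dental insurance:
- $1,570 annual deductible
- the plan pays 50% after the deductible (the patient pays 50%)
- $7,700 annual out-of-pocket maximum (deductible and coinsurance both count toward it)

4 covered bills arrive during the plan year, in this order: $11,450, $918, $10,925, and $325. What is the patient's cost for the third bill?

$731

Claim 1 ($11,450): $1,570 finishes the deductible; $9,880 goes to coinsurance; coinsurance $9,880 × 50% = $4,940. Patient pays $6,510; OOP now $6,510.
Claim 2 ($918): deductible met; 50% of $918 = $459. Patient owes $459 (running OOP $6,969).
Claim 3 ($10,925): deductible already satisfied, so patient's share is 50% × $10,925 = $5,462.50. Adding that to $6,969 gives $12,431.50, past the $7,700 cap; patient pays only $7,700 − $6,969 = $731.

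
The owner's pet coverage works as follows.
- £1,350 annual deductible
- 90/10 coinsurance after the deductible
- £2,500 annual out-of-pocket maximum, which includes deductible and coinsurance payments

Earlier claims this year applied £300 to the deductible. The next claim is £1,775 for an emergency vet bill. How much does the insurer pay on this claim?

£300 of the £1,350 deductible is already met, leaving £1,050.
The remaining £725 (= £1,775 − £1,050) moves to coinsurance.
10% of £725 = £72.50 falls to the owner.
Owner responsibility before any cap: £1,050 + £72.50 = £1,122.50.
Year-to-date out-of-pocket becomes £300 + £1,122.50 = £1,422.50, still under the £2,500 maximum, so no cap applies.
Insurer pays the balance: £1,775 − £1,122.50 = £652.50.

£652.50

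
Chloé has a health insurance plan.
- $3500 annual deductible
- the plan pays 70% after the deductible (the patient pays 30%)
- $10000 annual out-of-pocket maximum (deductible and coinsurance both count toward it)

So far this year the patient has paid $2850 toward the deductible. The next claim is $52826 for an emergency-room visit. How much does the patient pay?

$7150

$2850 of the $3500 deductible is already met, leaving $650.
The remaining $52176 (= $52826 − $650) moves to coinsurance.
Patient's 30% share of $52176 is $15652.80.
That puts the patient's cost at $650 + $15652.80 = $16302.80 before any cap.
Year-to-date out-of-pocket would reach $2850 + $16302.80 = $19152.80, above the $10000 maximum, so the patient pays only $10000 − $2850 = $7150.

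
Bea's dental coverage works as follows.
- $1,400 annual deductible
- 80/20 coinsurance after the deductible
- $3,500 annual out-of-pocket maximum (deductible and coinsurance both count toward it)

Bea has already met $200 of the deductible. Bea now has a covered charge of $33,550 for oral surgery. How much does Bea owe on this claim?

$3,300

Remaining deductible: $1,400 − $200 = $1,200.
After the $1,200 deductible portion, $33,550 − $1,200 = $32,350 is subject to coinsurance.
Patient's 20% share of $32,350 is $6,470.
So the patient owes $1,200 + $6,470 = $7,670 before any cap.
Year-to-date out-of-pocket would reach $200 + $7,670 = $7,870, above the $3,500 maximum, so the patient pays only $3,500 − $200 = $3,300.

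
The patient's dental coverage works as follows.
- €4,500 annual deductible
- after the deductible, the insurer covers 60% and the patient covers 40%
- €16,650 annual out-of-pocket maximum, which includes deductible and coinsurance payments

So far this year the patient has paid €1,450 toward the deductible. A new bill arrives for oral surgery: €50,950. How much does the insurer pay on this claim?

€35,750

€1,450 of the €4,500 deductible is already met, leaving €3,050.
After the €3,050 deductible portion, €50,950 − €3,050 = €47,900 is subject to coinsurance.
Patient's 40% share of €47,900 is €19,160.
Patient responsibility before any cap: €3,050 + €19,160 = €22,210.
That would bring total out-of-pocket to €23,660, past the €16,650 cap. The patient is capped at €16,650 − €1,450 = €15,200 on this claim.
The insurer covers the remainder: €50,950 − €15,200 = €35,750.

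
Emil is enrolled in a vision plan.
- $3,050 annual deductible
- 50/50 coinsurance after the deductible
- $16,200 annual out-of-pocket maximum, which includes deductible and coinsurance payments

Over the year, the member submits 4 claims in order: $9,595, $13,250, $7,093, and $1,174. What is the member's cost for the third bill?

#1 ($9,595): $3,050 finishes the deductible; $6,545 goes to coinsurance; coinsurance $6,545 × 50% = $3,272.50. Member pays $6,322.50; OOP now $6,322.50.
#2 ($13,250): 50% coinsurance on $13,250 = $6,625. Member owes $6,625 (running OOP $12,947.50).
#3 ($7,093): deductible met; 50% of $7,093 = $3,546.50. OOP would hit $16,494 > $16,200, so the cap limits the member to $16,200 − $12,947.50 = $3,252.50.

$3,252.50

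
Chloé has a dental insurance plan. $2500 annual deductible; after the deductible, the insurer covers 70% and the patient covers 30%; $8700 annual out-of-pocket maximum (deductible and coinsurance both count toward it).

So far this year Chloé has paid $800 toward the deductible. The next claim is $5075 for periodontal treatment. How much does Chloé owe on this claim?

$2712.50

$800 of the $2500 deductible is already met, leaving $1700.
The remaining $3375 (= $5075 − $1700) moves to coinsurance.
Patient's 30% share of $3375 is $1012.50.
Patient responsibility before any cap: $1700 + $1012.50 = $2712.50.
Cumulative spending $800 + $2712.50 = $3512.50 stays under the $8700 maximum.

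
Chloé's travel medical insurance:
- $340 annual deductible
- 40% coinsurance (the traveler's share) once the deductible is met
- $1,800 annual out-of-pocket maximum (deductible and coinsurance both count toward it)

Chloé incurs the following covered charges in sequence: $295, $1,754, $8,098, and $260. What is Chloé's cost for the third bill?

#1 ($295): all of it applies to the deductible. Traveler pays $295; OOP now $295.
#2 ($1,754): $45 finishes the deductible; $1,709 goes to coinsurance; traveler's 40% is $683.60. Traveler pays $728.60; OOP now $1,023.60.
#3 ($8,098): 40% coinsurance on $8,098 = $3,239.20. Adding that to $1,023.60 gives $4,262.80, past the $1,800 cap; traveler pays only $1,800 − $1,023.60 = $776.40.

$776.40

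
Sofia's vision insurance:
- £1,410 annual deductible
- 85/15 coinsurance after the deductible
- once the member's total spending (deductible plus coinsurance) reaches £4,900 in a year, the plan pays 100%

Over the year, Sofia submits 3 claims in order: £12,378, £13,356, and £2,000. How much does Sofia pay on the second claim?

£1,844.80

Claim 1 (£12,378): deductible takes £1,410, £10,968 remains; 15% of £10,968 = £1,645.20. Member owes £3,055.20 (running OOP £3,055.20).
Claim 2 (£13,356): 15% coinsurance on £13,356 = £2,003.40. OOP would hit £5,058.60 > £4,900, so the cap limits the member to £4,900 − £3,055.20 = £1,844.80.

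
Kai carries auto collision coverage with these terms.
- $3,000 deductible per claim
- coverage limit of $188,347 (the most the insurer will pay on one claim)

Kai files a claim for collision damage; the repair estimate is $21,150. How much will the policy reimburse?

$18,150

Subtract the deductible: $21,150 − $3,000 = $18,150.
$18,150 is within the $188,347 limit, so the insurer pays $18,150.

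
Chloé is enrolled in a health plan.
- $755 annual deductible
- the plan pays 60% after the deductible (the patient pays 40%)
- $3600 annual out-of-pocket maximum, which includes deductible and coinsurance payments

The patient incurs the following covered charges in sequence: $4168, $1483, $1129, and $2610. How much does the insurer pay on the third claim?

#1 ($4168): $755 finishes the deductible; $3413 goes to coinsurance; 40% of $3413 = $1365.20. Patient owes $2120.20 (running OOP $2120.20). Plan pays $4168 − $2120.20 = $2047.80.
#2 ($1483): 40% coinsurance on $1483 = $593.20. Patient pays $593.20; OOP now $2713.40. Insurer: $1483 − $593.20 = $889.80.
#3 ($1129): 40% coinsurance on $1129 = $451.60. Patient owes $451.60 (running OOP $3165). Insurer: $1129 − $451.60 = $677.40.

$677.40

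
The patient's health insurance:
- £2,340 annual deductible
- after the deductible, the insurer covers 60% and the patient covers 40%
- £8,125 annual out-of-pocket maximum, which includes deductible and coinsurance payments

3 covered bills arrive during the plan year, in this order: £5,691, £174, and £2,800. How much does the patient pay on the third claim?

#1 (£5,691): £2,340 to deductible, leaving £3,351; 40% of £3,351 = £1,340.40. Patient owes £3,680.40 (running OOP £3,680.40).
#2 (£174): deductible met; 40% of £174 = £69.60. Patient pays £69.60; OOP now £3,750.
#3 (£2,800): deductible already satisfied, so patient's share is 40% × £2,800 = £1,120. Cost to patient: £1,120. OOP to date £4,870.

£1,120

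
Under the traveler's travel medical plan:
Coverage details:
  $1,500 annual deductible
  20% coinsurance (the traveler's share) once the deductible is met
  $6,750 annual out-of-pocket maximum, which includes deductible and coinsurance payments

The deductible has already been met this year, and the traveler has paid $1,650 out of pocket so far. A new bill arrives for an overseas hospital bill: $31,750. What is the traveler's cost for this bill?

$5,100

With the deductible met, the entire $31,750 is subject to coinsurance.
Coinsurance: $31,750 × 20% = $6,350.
Year-to-date out-of-pocket would reach $1,650 + $6,350 = $8,000, above the $6,750 maximum, so the traveler pays only $6,750 − $1,650 = $5,100.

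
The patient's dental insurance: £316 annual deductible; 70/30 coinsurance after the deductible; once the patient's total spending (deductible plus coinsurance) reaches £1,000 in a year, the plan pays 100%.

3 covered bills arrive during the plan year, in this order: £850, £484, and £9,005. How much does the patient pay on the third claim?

Bill 1, £850: £316 finishes the deductible; £534 goes to coinsurance; 30% of £534 = £160.20. Cost to patient: £476.20. OOP to date £476.20.
Bill 2, £484: deductible met; 30% of £484 = £145.20. Patient owes £145.20 (running OOP £621.40).
Bill 3, £9,005: deductible already satisfied, so patient's share is 30% × £9,005 = £2,701.50. That would push OOP to £3,322.90, over the £1,000 cap, so patient pays £1,000 − £621.40 = £378.60.

£378.60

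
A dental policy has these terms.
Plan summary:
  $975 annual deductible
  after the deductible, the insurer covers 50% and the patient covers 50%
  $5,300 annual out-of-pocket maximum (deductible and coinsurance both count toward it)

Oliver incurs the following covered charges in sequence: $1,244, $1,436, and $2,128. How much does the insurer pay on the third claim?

Claim 1 ($1,244): deductible takes $975, $269 remains; 50% of $269 = $134.50. Patient pays $1,109.50; OOP now $1,109.50. Insurer: $1,244 − $1,109.50 = $134.50.
Claim 2 ($1,436): deductible met; 50% of $1,436 = $718. Patient owes $718 (running OOP $1,827.50). Insurer: $1,436 − $718 = $718.
Claim 3 ($2,128): deductible already satisfied, so patient's share is 50% × $2,128 = $1,064. Patient owes $1,064 (running OOP $2,891.50). Insurer: $2,128 − $1,064 = $1,064.

$1,064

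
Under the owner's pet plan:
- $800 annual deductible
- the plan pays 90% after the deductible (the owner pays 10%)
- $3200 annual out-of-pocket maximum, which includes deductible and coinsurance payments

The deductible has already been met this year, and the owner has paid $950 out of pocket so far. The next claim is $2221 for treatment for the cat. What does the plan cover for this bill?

$1998.90

With the deductible met, the entire $2221 is subject to coinsurance.
10% of $2221 = $222.10 falls to the owner.
Year-to-date out-of-pocket becomes $950 + $222.10 = $1172.10, still under the $3200 maximum, so no cap applies.
Insurer pays the balance: $2221 − $222.10 = $1998.90.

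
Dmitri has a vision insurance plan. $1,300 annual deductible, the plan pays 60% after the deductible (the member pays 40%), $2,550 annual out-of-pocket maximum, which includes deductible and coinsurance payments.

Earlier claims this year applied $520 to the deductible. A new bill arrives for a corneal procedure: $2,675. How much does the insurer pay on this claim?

$1,137

$520 of the $1,300 deductible is already met, leaving $780.
After the $780 deductible portion, $2,675 − $780 = $1,895 is subject to coinsurance.
Member's 40% share of $1,895 is $758.
That puts the member's cost at $780 + $758 = $1,538 before any cap.
Year-to-date out-of-pocket becomes $520 + $1,538 = $2,058, still under the $2,550 maximum, so no cap applies.
The insurer covers the remainder: $2,675 − $1,538 = $1,137.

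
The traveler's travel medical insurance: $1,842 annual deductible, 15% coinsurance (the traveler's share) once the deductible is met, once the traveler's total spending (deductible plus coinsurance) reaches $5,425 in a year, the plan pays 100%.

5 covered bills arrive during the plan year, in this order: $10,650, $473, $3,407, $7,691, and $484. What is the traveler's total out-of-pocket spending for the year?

$4,971.45

#1 ($10,650): deductible takes $1,842, $8,808 remains; 15% of $8,808 = $1,321.20. Traveler owes $3,163.20 (running OOP $3,163.20).
#2 ($473): deductible met; 15% of $473 = $70.95. Traveler owes $70.95 (running OOP $3,234.15).
#3 ($3,407): 15% coinsurance on $3,407 = $511.05. Traveler owes $511.05 (running OOP $3,745.20).
#4 ($7,691): deductible met; 15% of $7,691 = $1,153.65. Traveler pays $1,153.65; OOP now $4,898.85.
#5 ($484): deductible already satisfied, so traveler's share is 15% × $484 = $72.60. Cost to traveler: $72.60. OOP to date $4,971.45.
Summing the traveler's payments: $3,163.20 + $70.95 + $511.05 + $1,153.65 + $72.60 = $4,971.45.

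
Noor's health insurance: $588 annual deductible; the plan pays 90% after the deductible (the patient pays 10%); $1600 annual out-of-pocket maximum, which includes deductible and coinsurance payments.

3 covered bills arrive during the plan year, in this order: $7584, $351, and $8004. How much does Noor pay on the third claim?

$277.30

Claim 1 — $7584: $588 to deductible, leaving $6996; patient's 10% is $699.60. Patient pays $1287.60; OOP now $1287.60.
Claim 2 — $351: deductible met; 10% of $351 = $35.10. Patient pays $35.10; OOP now $1322.70.
Claim 3 — $8004: deductible met; 10% of $8004 = $800.40. That would push OOP to $2123.10, over the $1600 cap, so patient pays $1600 − $1322.70 = $277.30.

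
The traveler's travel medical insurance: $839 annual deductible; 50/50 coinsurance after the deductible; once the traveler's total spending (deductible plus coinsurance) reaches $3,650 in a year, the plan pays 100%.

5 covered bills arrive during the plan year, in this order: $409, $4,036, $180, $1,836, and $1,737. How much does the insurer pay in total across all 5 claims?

Bill 1, $409: all of it applies to the deductible. Cost to traveler: $409. OOP to date $409. Plan pays $409 − $409 = $0.
Bill 2, $4,036: deductible takes $430, $3,606 remains; traveler's 50% is $1,803. Cost to traveler: $2,233. OOP to date $2,642. Plan pays $4,036 − $2,233 = $1,803.
Bill 3, $180: deductible already satisfied, so traveler's share is 50% × $180 = $90. Traveler pays $90; OOP now $2,732. Insurer: $180 − $90 = $90.
Bill 4, $1,836: 50% coinsurance on $1,836 = $918. Traveler owes $918 (running OOP $3,650). Plan pays $1,836 − $918 = $918.
Bill 5, $1,737: 50% coinsurance on $1,737 = $868.50. OOP would hit $4,518.50 > $3,650, so the cap limits the traveler to $3,650 − $3,650 = $0. Insurer: $1,737 − $0 = $1,737.
Insurer total = bills − traveler's total = $8,198 − $3,650 = $4,548.

$4,548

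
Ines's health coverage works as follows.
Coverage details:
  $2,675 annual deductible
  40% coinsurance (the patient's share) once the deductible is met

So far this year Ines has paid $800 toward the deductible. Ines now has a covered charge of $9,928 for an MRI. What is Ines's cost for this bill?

$5,096.20

$800 of the $2,675 deductible is already met, leaving $1,875.
After the $1,875 deductible portion, $9,928 − $1,875 = $8,053 is subject to coinsurance.
40% of $8,053 = $3,221.20 falls to the patient.
Patient responsibility: $1,875 + $3,221.20 = $5,096.20.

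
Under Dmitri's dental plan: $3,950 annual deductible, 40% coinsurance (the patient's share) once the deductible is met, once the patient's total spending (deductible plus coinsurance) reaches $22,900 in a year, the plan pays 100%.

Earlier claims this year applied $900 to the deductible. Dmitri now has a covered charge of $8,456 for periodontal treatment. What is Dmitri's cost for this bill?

Remaining deductible: $3,950 − $900 = $3,050.
After the $3,050 deductible portion, $8,456 − $3,050 = $5,406 is subject to coinsurance.
Coinsurance: $5,406 × 40% = $2,162.40.
So the patient owes $3,050 + $2,162.40 = $5,212.40 before any cap.
Total out-of-pocket so far would be $900 + $5,212.40 = $6,112.40, below the $22,900 cap — no reduction.

$5,212.40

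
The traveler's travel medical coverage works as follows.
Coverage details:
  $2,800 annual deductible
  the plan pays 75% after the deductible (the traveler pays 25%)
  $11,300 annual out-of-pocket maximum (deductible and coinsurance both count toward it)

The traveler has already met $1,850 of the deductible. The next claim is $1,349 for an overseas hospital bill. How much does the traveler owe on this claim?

$1,049.75

Remaining deductible: $2,800 − $1,850 = $950.
That leaves $1,349 − $950 = $399 for coinsurance.
Traveler's 25% share of $399 is $99.75.
So the traveler owes $950 + $99.75 = $1,049.75 before any cap.
Year-to-date out-of-pocket becomes $1,850 + $1,049.75 = $2,899.75, still under the $11,300 maximum, so no cap applies.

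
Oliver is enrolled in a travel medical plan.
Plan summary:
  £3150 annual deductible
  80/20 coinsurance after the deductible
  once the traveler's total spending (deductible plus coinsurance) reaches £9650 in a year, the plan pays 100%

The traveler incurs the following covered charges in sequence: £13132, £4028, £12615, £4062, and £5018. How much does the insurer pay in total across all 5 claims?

Bill 1, £13132: £3150 finishes the deductible; £9982 goes to coinsurance; traveler's 20% is £1996.40. Traveler owes £5146.40 (running OOP £5146.40). Plan pays £13132 − £5146.40 = £7985.60.
Bill 2, £4028: deductible met; 20% of £4028 = £805.60. Traveler pays £805.60; OOP now £5952. Plan pays £4028 − £805.60 = £3222.40.
Bill 3, £12615: 20% coinsurance on £12615 = £2523. Traveler pays £2523; OOP now £8475. Insurer: £12615 − £2523 = £10092.
Bill 4, £4062: 20% coinsurance on £4062 = £812.40. Traveler owes £812.40 (running OOP £9287.40). Insurer: £4062 − £812.40 = £3249.60.
Bill 5, £5018: deductible already satisfied, so traveler's share is 20% × £5018 = £1003.60. OOP would hit £10291 > £9650, so the cap limits the traveler to £9650 − £9287.40 = £362.60. Insurer: £5018 − £362.60 = £4655.40.
Insurer total: £7985.60 + £3222.40 + £10092 + £3249.60 + £4655.40 = £29205.

£29205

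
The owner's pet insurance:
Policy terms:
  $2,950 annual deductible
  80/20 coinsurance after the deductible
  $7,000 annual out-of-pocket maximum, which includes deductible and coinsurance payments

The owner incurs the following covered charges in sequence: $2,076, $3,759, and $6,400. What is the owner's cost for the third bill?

#1 ($2,076): fully absorbed by the deductible. Owner pays $2,076; OOP now $2,076.
#2 ($3,759): $874 to deductible, leaving $2,885; coinsurance $2,885 × 20% = $577. Owner owes $1,451 (running OOP $3,527).
#3 ($6,400): 20% coinsurance on $6,400 = $1,280. Owner pays $1,280; OOP now $4,807.

$1,280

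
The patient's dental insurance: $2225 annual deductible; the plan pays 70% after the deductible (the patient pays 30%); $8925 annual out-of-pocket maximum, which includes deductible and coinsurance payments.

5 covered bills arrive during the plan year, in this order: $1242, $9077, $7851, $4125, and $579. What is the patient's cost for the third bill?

Claim 1 ($1242): entire amount goes to the deductible. Patient pays $1242; OOP now $1242.
Claim 2 ($9077): deductible takes $983, $8094 remains; coinsurance $8094 × 30% = $2428.20. Patient owes $3411.20 (running OOP $4653.20).
Claim 3 ($7851): deductible met; 30% of $7851 = $2355.30. Cost to patient: $2355.30. OOP to date $7008.50.

$2355.30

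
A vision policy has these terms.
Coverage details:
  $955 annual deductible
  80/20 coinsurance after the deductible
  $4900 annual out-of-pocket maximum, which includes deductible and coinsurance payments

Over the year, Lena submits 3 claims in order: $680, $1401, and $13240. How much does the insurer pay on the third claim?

$10592

Claim 1 — $680: entire amount goes to the deductible. Cost to member: $680. OOP to date $680. Plan pays $680 − $680 = $0.
Claim 2 — $1401: $275 to deductible, leaving $1126; 20% of $1126 = $225.20. Member pays $500.20; OOP now $1180.20. Plan pays $1401 − $500.20 = $900.80.
Claim 3 — $13240: 20% coinsurance on $13240 = $2648. Cost to member: $2648. OOP to date $3828.20. Plan pays $13240 − $2648 = $10592.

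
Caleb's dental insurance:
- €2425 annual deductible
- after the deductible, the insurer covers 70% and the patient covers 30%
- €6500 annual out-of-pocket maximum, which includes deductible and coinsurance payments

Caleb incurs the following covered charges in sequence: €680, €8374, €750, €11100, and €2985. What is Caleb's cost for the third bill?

Claim 1 (€680): all of it applies to the deductible. Patient pays €680; OOP now €680.
Claim 2 (€8374): deductible takes €1745, €6629 remains; patient's 30% is €1988.70. Patient pays €3733.70; OOP now €4413.70.
Claim 3 (€750): deductible already satisfied, so patient's share is 30% × €750 = €225. Patient pays €225; OOP now €4638.70.

€225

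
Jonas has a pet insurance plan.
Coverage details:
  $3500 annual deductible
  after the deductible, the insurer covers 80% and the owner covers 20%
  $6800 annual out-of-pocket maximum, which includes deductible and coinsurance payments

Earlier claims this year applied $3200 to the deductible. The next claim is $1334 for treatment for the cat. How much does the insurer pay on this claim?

$3200 of the $3500 deductible is already met, leaving $300.
That leaves $1334 − $300 = $1034 for coinsurance.
20% of $1034 = $206.80 falls to the owner.
Owner responsibility before any cap: $300 + $206.80 = $506.80.
Cumulative spending $3200 + $506.80 = $3706.80 stays under the $6800 maximum.
Insurer pays the balance: $1334 − $506.80 = $827.20.

$827.20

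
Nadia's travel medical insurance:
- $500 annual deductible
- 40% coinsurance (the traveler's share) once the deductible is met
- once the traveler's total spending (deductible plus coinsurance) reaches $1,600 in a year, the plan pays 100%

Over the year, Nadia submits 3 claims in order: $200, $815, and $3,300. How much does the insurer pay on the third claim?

Claim 1 — $200: entire amount goes to the deductible. Traveler owes $200 (running OOP $200). Insurer: $200 − $200 = $0.
Claim 2 — $815: $300 finishes the deductible; $515 goes to coinsurance; 40% of $515 = $206. Cost to traveler: $506. OOP to date $706. Plan pays $815 − $506 = $309.
Claim 3 — $3,300: deductible met; 40% of $3,300 = $1,320. That would push OOP to $2,026, over the $1,600 cap, so traveler pays $1,600 − $706 = $894. Insurer: $3,300 − $894 = $2,406.

$2,406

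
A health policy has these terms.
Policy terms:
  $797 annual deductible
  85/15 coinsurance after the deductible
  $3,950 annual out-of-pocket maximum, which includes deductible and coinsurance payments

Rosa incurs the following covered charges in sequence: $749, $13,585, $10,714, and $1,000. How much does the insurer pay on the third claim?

#1 ($749): all of it applies to the deductible. Patient pays $749; OOP now $749. Insurer: $749 − $749 = $0.
#2 ($13,585): $48 finishes the deductible; $13,537 goes to coinsurance; 15% of $13,537 = $2,030.55. Cost to patient: $2,078.55. OOP to date $2,827.55. Plan pays $13,585 − $2,078.55 = $11,506.45.
#3 ($10,714): 15% coinsurance on $10,714 = $1,607.10. Adding that to $2,827.55 gives $4,434.65, past the $3,950 cap; patient pays only $3,950 − $2,827.55 = $1,122.45. Plan pays $10,714 − $1,122.45 = $9,591.55.

$9,591.55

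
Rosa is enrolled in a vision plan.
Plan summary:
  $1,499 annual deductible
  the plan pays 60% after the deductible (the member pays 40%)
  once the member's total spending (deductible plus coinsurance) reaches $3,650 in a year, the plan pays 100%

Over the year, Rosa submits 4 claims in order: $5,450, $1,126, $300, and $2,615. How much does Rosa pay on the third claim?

$120

Claim 1 ($5,450): $1,499 finishes the deductible; $3,951 goes to coinsurance; coinsurance $3,951 × 40% = $1,580.40. Member pays $3,079.40; OOP now $3,079.40.
Claim 2 ($1,126): deductible met; 40% of $1,126 = $450.40. Member pays $450.40; OOP now $3,529.80.
Claim 3 ($300): 40% coinsurance on $300 = $120. Member pays $120; OOP now $3,649.80.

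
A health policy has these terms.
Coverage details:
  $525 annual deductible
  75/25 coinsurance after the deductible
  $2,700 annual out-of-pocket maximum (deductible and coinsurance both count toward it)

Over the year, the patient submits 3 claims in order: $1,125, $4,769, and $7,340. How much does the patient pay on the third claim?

$832.75

#1 ($1,125): $525 finishes the deductible; $600 goes to coinsurance; 25% of $600 = $150. Cost to patient: $675. OOP to date $675.
#2 ($4,769): deductible already satisfied, so patient's share is 25% × $4,769 = $1,192.25. Cost to patient: $1,192.25. OOP to date $1,867.25.
#3 ($7,340): 25% coinsurance on $7,340 = $1,835. Adding that to $1,867.25 gives $3,702.25, past the $2,700 cap; patient pays only $2,700 − $1,867.25 = $832.75.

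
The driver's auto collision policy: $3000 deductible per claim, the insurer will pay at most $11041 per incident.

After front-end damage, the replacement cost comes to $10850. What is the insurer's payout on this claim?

$7850

Less the $3000 deductible: $10850 − $3000 = $7850.
$7850 ≤ $11041, so the limit doesn't bind; insurer pays $7850.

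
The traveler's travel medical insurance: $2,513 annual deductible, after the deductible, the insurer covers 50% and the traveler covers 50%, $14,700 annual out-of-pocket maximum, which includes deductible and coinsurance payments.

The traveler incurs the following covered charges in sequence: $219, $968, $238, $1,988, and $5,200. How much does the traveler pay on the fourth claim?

$1,538

#1 ($219): entire amount goes to the deductible. Cost to traveler: $219. OOP to date $219.
#2 ($968): fully absorbed by the deductible. Cost to traveler: $968. OOP to date $1,187.
#3 ($238): fully absorbed by the deductible. Cost to traveler: $238. OOP to date $1,425.
#4 ($1,988): $1,088 finishes the deductible; $900 goes to coinsurance; traveler's 50% is $450. Traveler pays $1,538; OOP now $2,963.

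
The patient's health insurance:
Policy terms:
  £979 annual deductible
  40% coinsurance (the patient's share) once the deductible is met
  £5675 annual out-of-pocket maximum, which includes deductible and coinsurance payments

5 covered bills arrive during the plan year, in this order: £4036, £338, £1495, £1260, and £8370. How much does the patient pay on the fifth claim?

£2236

Claim 1 — £4036: £979 to deductible, leaving £3057; coinsurance £3057 × 40% = £1222.80. Patient pays £2201.80; OOP now £2201.80.
Claim 2 — £338: deductible already satisfied, so patient's share is 40% × £338 = £135.20. Cost to patient: £135.20. OOP to date £2337.
Claim 3 — £1495: deductible met; 40% of £1495 = £598. Patient owes £598 (running OOP £2935).
Claim 4 — £1260: 40% coinsurance on £1260 = £504. Patient pays £504; OOP now £3439.
Claim 5 — £8370: 40% coinsurance on £8370 = £3348. That would push OOP to £6787, over the £5675 cap, so patient pays £5675 − £3439 = £2236.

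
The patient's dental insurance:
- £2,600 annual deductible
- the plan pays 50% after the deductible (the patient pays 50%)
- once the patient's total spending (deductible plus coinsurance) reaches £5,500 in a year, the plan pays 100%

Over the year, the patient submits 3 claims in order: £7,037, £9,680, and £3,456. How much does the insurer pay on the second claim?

£8,998.50

Claim 1 — £7,037: £2,600 to deductible, leaving £4,437; patient's 50% is £2,218.50. Patient owes £4,818.50 (running OOP £4,818.50). Plan pays £7,037 − £4,818.50 = £2,218.50.
Claim 2 — £9,680: deductible already satisfied, so patient's share is 50% × £9,680 = £4,840. OOP would hit £9,658.50 > £5,500, so the cap limits the patient to £5,500 − £4,818.50 = £681.50. Insurer: £9,680 − £681.50 = £8,998.50.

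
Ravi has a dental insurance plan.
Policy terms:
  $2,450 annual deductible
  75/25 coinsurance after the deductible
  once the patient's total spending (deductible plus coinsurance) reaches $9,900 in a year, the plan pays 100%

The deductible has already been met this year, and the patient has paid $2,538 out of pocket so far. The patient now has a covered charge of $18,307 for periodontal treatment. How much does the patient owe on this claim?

$4,576.75

The deductible is already satisfied, so the full bill goes to coinsurance.
Coinsurance: $18,307 × 25% = $4,576.75.
Total out-of-pocket so far would be $2,538 + $4,576.75 = $7,114.75, below the $9,900 cap — no reduction.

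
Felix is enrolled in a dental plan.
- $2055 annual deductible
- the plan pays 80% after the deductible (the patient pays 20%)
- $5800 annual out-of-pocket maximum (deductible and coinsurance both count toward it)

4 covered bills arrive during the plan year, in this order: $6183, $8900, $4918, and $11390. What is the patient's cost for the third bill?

$983.60

Bill 1, $6183: deductible takes $2055, $4128 remains; 20% of $4128 = $825.60. Patient owes $2880.60 (running OOP $2880.60).
Bill 2, $8900: deductible met; 20% of $8900 = $1780. Patient owes $1780 (running OOP $4660.60).
Bill 3, $4918: 20% coinsurance on $4918 = $983.60. Patient owes $983.60 (running OOP $5644.20).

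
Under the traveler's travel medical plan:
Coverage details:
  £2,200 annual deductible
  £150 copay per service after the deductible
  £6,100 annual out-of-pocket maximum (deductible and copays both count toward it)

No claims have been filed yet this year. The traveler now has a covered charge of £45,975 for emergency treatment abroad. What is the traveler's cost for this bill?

£2,350

Deductible not yet touched, so the first £2,200 of the bill goes to the deductible.
After the £2,200 deductible portion, £45,975 − £2,200 = £43,775 is subject to the copay.
Copay on this service: £150.
That puts the traveler's cost at £2,200 + £150 = £2,350 before any cap.
Cumulative spending £0 + £2,350 = £2,350 stays under the £6,100 maximum.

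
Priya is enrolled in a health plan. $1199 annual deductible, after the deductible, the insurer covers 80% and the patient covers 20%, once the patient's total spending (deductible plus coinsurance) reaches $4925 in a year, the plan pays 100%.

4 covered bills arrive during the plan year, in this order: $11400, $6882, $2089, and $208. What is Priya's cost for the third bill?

$309.40

#1 ($11400): $1199 to deductible, leaving $10201; coinsurance $10201 × 20% = $2040.20. Patient pays $3239.20; OOP now $3239.20.
#2 ($6882): deductible met; 20% of $6882 = $1376.40. Patient owes $1376.40 (running OOP $4615.60).
#3 ($2089): deductible met; 20% of $2089 = $417.80. Adding that to $4615.60 gives $5033.40, past the $4925 cap; patient pays only $4925 − $4615.60 = $309.40.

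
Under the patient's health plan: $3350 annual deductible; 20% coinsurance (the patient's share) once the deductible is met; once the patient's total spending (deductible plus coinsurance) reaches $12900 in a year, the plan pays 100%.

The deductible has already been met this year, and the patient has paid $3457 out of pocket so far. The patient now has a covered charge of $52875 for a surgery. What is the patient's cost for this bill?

$9443

The deductible is already satisfied, so the full bill goes to coinsurance.
20% of $52875 = $10575 falls to the patient.
Adding $10575 to the $3457 already spent would give $14032, which exceeds the $12900 cap; the patient pays just $12900 − $3457 = $9443.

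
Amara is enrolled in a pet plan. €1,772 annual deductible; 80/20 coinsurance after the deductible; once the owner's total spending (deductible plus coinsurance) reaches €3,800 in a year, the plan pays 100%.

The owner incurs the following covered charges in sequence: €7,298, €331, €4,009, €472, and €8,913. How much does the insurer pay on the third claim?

#1 (€7,298): €1,772 to deductible, leaving €5,526; 20% of €5,526 = €1,105.20. Cost to owner: €2,877.20. OOP to date €2,877.20. Plan pays €7,298 − €2,877.20 = €4,420.80.
#2 (€331): 20% coinsurance on €331 = €66.20. Owner pays €66.20; OOP now €2,943.40. Insurer: €331 − €66.20 = €264.80.
#3 (€4,009): deductible met; 20% of €4,009 = €801.80. Cost to owner: €801.80. OOP to date €3,745.20. Plan pays €4,009 − €801.80 = €3,207.20.

€3,207.20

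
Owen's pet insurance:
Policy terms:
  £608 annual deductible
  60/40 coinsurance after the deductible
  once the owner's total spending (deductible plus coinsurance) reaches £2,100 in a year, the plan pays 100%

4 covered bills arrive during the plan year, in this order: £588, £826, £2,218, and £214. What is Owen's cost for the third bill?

£887.20

Bill 1, £588: fully absorbed by the deductible. Owner owes £588 (running OOP £588).
Bill 2, £826: £20 to deductible, leaving £806; coinsurance £806 × 40% = £322.40. Owner pays £342.40; OOP now £930.40.
Bill 3, £2,218: deductible already satisfied, so owner's share is 40% × £2,218 = £887.20. Owner owes £887.20 (running OOP £1,817.60).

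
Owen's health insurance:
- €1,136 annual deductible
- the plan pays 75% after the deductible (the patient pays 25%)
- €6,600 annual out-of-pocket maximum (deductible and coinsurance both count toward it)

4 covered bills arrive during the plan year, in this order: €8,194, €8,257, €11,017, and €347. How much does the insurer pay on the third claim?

Claim 1 (€8,194): €1,136 to deductible, leaving €7,058; coinsurance €7,058 × 25% = €1,764.50. Cost to patient: €2,900.50. OOP to date €2,900.50. Insurer: €8,194 − €2,900.50 = €5,293.50.
Claim 2 (€8,257): deductible already satisfied, so patient's share is 25% × €8,257 = €2,064.25. Patient pays €2,064.25; OOP now €4,964.75. Insurer: €8,257 − €2,064.25 = €6,192.75.
Claim 3 (€11,017): deductible met; 25% of €11,017 = €2,754.25. That would push OOP to €7,719, over the €6,600 cap, so patient pays €6,600 − €4,964.75 = €1,635.25. Insurer: €11,017 − €1,635.25 = €9,381.75.

€9,381.75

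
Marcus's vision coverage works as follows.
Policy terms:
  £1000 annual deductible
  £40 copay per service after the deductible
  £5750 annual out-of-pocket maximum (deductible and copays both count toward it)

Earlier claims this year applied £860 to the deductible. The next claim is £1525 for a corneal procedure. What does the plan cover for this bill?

£860 of the £1000 deductible is already met, leaving £140.
The remaining £1385 (= £1525 − £140) moves to the copay.
Copay on this service: £40.
So the member owes £140 + £40 = £180 before any cap.
Total out-of-pocket so far would be £860 + £180 = £1040, below the £5750 cap — no reduction.
The insurer covers the remainder: £1525 − £180 = £1345.

£1345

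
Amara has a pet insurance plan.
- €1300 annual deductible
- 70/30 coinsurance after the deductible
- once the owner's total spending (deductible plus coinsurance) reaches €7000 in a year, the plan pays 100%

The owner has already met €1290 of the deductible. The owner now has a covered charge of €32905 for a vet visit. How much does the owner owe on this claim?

Remaining deductible: €1300 − €1290 = €10.
After the €10 deductible portion, €32905 − €10 = €32895 is subject to coinsurance.
Owner's 30% share of €32895 is €9868.50.
Owner responsibility before any cap: €10 + €9868.50 = €9878.50.
Adding €9878.50 to the €1290 already spent would give €11168.50, which exceeds the €7000 cap; the owner pays just €7000 − €1290 = €5710.

€5710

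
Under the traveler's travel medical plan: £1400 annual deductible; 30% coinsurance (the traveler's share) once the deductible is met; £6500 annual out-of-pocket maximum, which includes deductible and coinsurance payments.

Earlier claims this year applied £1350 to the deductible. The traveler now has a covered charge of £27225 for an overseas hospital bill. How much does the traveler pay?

Remaining deductible: £1400 − £1350 = £50.
The remaining £27175 (= £27225 − £50) moves to coinsurance.
Coinsurance: £27175 × 30% = £8152.50.
Traveler responsibility before any cap: £50 + £8152.50 = £8202.50.
Year-to-date out-of-pocket would reach £1350 + £8202.50 = £9552.50, above the £6500 maximum, so the traveler pays only £6500 − £1350 = £5150.

£5150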